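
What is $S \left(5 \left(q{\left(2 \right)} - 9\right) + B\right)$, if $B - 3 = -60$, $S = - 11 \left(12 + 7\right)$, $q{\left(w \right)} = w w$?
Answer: $17138$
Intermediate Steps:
$q{\left(w \right)} = w^{2}$
$S = -209$ ($S = \left(-11\right) 19 = -209$)
$B = -57$ ($B = 3 - 60 = -57$)
$S \left(5 \left(q{\left(2 \right)} - 9\right) + B\right) = - 209 \left(5 \left(2^{2} - 9\right) - 57\right) = - 209 \left(5 \left(4 - 9\right) - 57\right) = - 209 \left(5 \left(-5\right) - 57\right) = - 209 \left(-25 - 57\right) = \left(-209\right) \left(-82\right) = 17138$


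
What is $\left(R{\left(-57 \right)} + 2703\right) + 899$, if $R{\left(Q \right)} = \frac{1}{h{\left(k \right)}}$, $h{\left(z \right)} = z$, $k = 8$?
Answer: $\frac{28817}{8} \approx 3602.1$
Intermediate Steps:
$R{\left(Q \right)} = \frac{1}{8}$
$\left(R{\left(-57 \right)} + 2703\right) + 899 = \left(\frac{1}{8} + 2703\right) + 899 = \frac{21625}{8} + 899 = \frac{28817}{8}$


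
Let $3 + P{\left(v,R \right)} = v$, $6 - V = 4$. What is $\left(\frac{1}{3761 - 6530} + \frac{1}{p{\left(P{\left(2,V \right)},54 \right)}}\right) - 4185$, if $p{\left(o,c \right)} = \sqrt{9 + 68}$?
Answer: $- \frac{11588266}{2769} + \frac{\sqrt{77}}{77} \approx -4184.9$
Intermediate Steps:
$V = 2$ ($V = 6 - 4 = 2$)
$P{\left(v,R \right)} = -3 + v$
$p{\left(o,c \right)} = \sqrt{77}$
$\left(\frac{1}{3761 - 6530} + \frac{1}{p{\left(P{\left(2,V \right)},54 \right)}}\right) - 4185 = \left(\frac{1}{3761 - 6530} + \frac{1}{\sqrt{77}}\right) - 4185 = \left(\frac{1}{-2769} + \frac{\sqrt{77}}{77}\right) - 4185 = \left(- \frac{1}{2769} + \frac{\sqrt{77}}{77}\right) - 4185 = - \frac{11588266}{2769} + \frac{\sqrt{77}}{77}$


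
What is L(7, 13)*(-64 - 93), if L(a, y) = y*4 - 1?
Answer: -8007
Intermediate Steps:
L(a, y) = -1 + 4*y (L(a, y) = 4*y - 1 = -1 + 4*y)
L(7, 13)*(-64 - 93) = (-1 + 4*13)*(-64 - 93) = (-1 + 52)*(-157) = 51*(-157) = -8007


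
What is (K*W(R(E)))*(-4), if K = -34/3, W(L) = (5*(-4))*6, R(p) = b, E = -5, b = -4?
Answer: -5440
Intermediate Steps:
R(p) = -4
W(L) = -120 (W(L) = -20*6 = -120)
K = -34/3 (K = -34*1/3 = -34/3 ≈ -11.333)
(K*W(R(E)))*(-4) = -34/3*(-120)*(-4) = 1360*(-4) = -5440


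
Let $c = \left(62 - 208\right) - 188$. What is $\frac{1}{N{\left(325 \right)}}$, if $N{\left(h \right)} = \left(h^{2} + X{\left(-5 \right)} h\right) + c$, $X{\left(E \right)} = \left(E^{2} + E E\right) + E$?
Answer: $\frac{1}{119916} \approx 8.3392 \cdot 10^{-6}$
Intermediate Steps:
$c = -334$ ($c = -146 - 188 = -334$)
$X{\left(E \right)} = E + 2 E^{2}$ ($X{\left(E \right)} = \left(E^{2} + E^{2}\right) + E = 2 E^{2} + E = E + 2 E^{2}$)
$N{\left(h \right)} = -334 + h^{2} + 45 h$ ($N{\left(h \right)} = \left(h^{2} + - 5 \left(1 + 2 \left(-5\right)\right) h\right) - 334 = \left(h^{2} + - 5 \left(1 - 10\right) h\right) - 334 = \left(h^{2} + \left(-5\right) \left(-9\right) h\right) - 334 = \left(h^{2} + 45 h\right) - 334 = -334 + h^{2} + 45 h$)
$\frac{1}{N{\left(325 \right)}} = \frac{1}{-334 + 325^{2} + 45 \cdot 325} = \frac{1}{-334 + 105625 + 14625} = \frac{1}{119916}$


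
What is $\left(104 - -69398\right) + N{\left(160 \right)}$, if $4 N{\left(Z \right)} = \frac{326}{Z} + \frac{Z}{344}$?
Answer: $\frac{956356129}{13760} \approx 69503.0$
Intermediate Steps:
$N{\left(Z \right)} = \frac{Z}{1376} + \frac{163}{2 Z}$ ($N{\left(Z \right)} = \frac{\frac{326}{Z} + \frac{Z}{344}}{4} = \frac{Z}{1376} + \frac{163}{2 Z}$)
$\left(104 - -69398\right) + N{\left(160 \right)} = \left(104 - -69398\right) + \frac{112144 + 160^{2}}{1376 \cdot 160} = \left(104 + 69398\right) + \frac{1}{1376} \cdot \frac{1}{160} \left(112144 + 25600\right) = 69502 + \frac{1}{1376} \cdot \frac{1}{160} \cdot 137744 = 69502 + \frac{8609}{13760} = \frac{956356129}{13760}$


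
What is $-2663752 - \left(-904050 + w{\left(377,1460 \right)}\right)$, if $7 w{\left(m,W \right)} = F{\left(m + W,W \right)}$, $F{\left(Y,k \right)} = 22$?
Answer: $- \frac{12317936}{7} \approx -1.7597 \cdot 10^{6}$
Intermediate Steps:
$w{\left(m,W \right)} = \frac{22}{7}$ ($w{\left(m,W \right)} = \frac{1}{7} \cdot 22 = \frac{22}{7}$)
$-2663752 - \left(-904050 + w{\left(377,1460 \right)}\right) = -2663752 + \left(904050 - \frac{22}{7}\right) = -2663752 + \frac{6328328}{7} = - \frac{12317936}{7}$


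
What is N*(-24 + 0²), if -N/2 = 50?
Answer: 2400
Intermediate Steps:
N = -100 (N = -2*50 = -100)
N*(-24 + 0²) = -100*(-24 + 0²) = -100*(-24 + 0) = -100*(-24) = 2400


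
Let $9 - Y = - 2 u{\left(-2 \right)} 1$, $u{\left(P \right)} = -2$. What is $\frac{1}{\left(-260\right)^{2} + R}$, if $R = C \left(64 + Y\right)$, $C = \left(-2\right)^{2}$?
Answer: $\frac{1}{67876} \approx 1.4733 \cdot 10^{-5}$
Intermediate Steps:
$C = 4$
$Y = 5$ ($Y = 9 - \left(-2\right) \left(-2\right) 1 = 9 - 4 \cdot 1 = 9 - 4 = 5$)
$R = 276$ ($R = 4 \left(64 + 5\right) = 4 \cdot 69 = 276$)
$\frac{1}{\left(-260\right)^{2} + R} = \frac{1}{\left(-260\right)^{2} + 276} = \frac{1}{67600 + 276} = \frac{1}{67876}$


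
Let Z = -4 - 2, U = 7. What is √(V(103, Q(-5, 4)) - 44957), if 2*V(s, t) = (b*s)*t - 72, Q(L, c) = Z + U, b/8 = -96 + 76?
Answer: I*√53233 ≈ 230.72*I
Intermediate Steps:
b = -160 (b = 8*(-96 + 76) = 8*(-20) = -160)
Z = -6
Q(L, c) = 1 (Q(L, c) = -6 + 7 = 1)
V(s, t) = -36 - 80*s*t (V(s, t) = ((-160*s)*t - 72)/2 = (-160*s*t - 72)/2 = (-72 - 160*s*t)/2 = -36 - 80*s*t)
√(V(103, Q(-5, 4)) - 44957) = √((-36 - 80*103*1) - 44957) = √((-36 - 8240) - 44957) = √(-8276 - 44957) = √(-53233) = I*√53233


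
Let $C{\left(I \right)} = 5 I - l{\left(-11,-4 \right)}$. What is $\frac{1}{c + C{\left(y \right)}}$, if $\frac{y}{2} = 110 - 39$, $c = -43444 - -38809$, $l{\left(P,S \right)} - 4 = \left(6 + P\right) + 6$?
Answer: $- \frac{1}{3930} \approx -0.00025445$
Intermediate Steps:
$l{\left(P,S \right)} = 16 + P$ ($l{\left(P,S \right)} = 4 + \left(\left(6 + P\right) + 6\right) = 4 + \left(12 + P\right) = 16 + P$)
$c = -4635$ ($c = -43444 + 38809 = -4635$)
$y = 142$ ($y = 2 \left(110 - 39\right) = 2 \cdot 71 = 142$)
$C{\left(I \right)} = -5 + 5 I$ ($C{\left(I \right)} = 5 I - \left(16 - 11\right) = 5 I - 5 = -5 + 5 I$)
$\frac{1}{c + C{\left(y \right)}} = \frac{1}{-4635 + \left(-5 + 5 \cdot 142\right)} = \frac{1}{-4635 + \left(-5 + 710\right)} = \frac{1}{-4635 + 705} = \frac{1}{-3930} = - \frac{1}{3930}$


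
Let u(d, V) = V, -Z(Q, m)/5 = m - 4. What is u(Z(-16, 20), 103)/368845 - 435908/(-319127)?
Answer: 160815356341/117708398315 ≈ 1.3662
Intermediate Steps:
Z(Q, m) = 20 - 5*m (Z(Q, m) = -5*(m - 4) = -5*(-4 + m) = 20 - 5*m)
u(Z(-16, 20), 103)/368845 - 435908/(-319127) = 103/368845 - 435908/(-319127) = 103*(1/368845) - 435908*(-1/319127) = 103/368845 + 435908/319127 = 160815356341/117708398315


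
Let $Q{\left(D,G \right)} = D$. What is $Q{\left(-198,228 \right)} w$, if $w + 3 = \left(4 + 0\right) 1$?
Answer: $-198$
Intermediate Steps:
$w = 1$ ($w = -3 + \left(4 + 0\right) 1 = -3 + 4 \cdot 1 = -3 + 4 = 1$)
$Q{\left(-198,228 \right)} w = \left(-198\right) 1 = -198$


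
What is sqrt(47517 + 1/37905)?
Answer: sqrt(189118848030)/1995 ≈ 217.98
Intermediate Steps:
sqrt(47517 + 1/37905) = sqrt(1801131886/37905) = sqrt(189118848030)/1995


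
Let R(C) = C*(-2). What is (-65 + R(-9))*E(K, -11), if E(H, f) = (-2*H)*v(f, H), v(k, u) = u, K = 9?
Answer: 7614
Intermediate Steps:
E(H, f) = -2*H**2 (E(H, f) = (-2*H)*H = -2*H**2)
R(C) = -2*C
(-65 + R(-9))*E(K, -11) = (-65 - 2*(-9))*(-2*9**2) = (-65 + 18)*(-2*81) = -47*(-162) = 7614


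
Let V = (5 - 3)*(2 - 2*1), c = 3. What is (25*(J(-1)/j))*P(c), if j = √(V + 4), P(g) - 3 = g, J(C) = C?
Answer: -75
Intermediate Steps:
V = 0 (V = 2*(2 - 2) = 2*0 = 0)
P(g) = 3 + g
j = 2 (j = √(0 + 4) = √4 = 2)
(25*(J(-1)/j))*P(c) = (25*(-1/2))*(3 + 3) = (25*(-1*½))*6 = (25*(-½))*6 = -25/2*6 = -75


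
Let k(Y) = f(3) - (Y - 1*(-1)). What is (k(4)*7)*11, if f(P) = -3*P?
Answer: -1078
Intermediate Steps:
k(Y) = -10 - Y (k(Y) = -3*3 - (Y - 1*(-1)) = -9 - (Y + 1) = -9 - (1 + Y) = -9 + (-1 - Y) = -10 - Y)
(k(4)*7)*11 = ((-10 - 1*4)*7)*11 = ((-10 - 4)*7)*11 = -14*7*11 = -98*11 = -1078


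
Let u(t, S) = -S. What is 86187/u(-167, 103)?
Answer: -86187/103 ≈ -836.77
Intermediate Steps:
86187/u(-167, 103) = 86187/((-1*103)) = 86187/(-103) = 86187*(-1/103) = -86187/103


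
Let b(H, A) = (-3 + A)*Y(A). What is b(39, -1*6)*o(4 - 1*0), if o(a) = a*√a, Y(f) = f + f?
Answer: 864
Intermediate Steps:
Y(f) = 2*f
o(a) = a^(3/2)
b(H, A) = 2*A*(-3 + A) (b(H, A) = (-3 + A)*(2*A) = 2*A*(-3 + A))
b(39, -1*6)*o(4 - 1*0) = (2*(-1*6)*(-3 - 1*6))*(4 - 1*0)^(3/2) = (2*(-6)*(-3 - 6))*(4 + 0)^(3/2) = (2*(-6)*(-9))*4^(3/2) = 108*8 = 864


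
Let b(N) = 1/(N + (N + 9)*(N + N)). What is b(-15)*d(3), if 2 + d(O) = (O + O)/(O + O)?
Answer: -1/165 ≈ -0.0060606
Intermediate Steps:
d(O) = -1 (d(O) = -2 + (O + O)/(O + O) = -2 + (2*O)/((2*O)) = -2 + (2*O)*(1/(2*O)) = -2 + 1 = -1)
b(N) = 1/(N + 2*N*(9 + N)) (b(N) = 1/(N + (9 + N)*(2*N)) = 1/(N + 2*N*(9 + N)))
b(-15)*d(3) = (1/((-15)*(19 + 2*(-15))))*(-1) = -1/(15*(19 - 30))*(-1) = -1/15/(-11)*(-1) = -1/15*(-1/11)*(-1) = (1/165)*(-1) = -1/165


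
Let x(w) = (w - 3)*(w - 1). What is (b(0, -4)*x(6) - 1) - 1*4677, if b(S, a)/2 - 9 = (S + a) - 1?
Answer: -4558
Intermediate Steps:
b(S, a) = 16 + 2*S + 2*a (b(S, a) = 18 + 2*((S + a) - 1) = 18 + 2*(-1 + S + a) = 18 + (-2 + 2*S + 2*a) = 16 + 2*S + 2*a)
x(w) = (-1 + w)*(-3 + w) (x(w) = (-3 + w)*(-1 + w) = (-1 + w)*(-3 + w))
(b(0, -4)*x(6) - 1) - 1*4677 = ((16 + 2*0 + 2*(-4))*(3 + 6² - 4*6) - 1) - 1*4677 = ((16 + 0 - 8)*(3 + 36 - 24) - 1) - 4677 = (8*15 - 1) - 4677 = (120 - 1) - 4677 = 119 - 4677 = -4558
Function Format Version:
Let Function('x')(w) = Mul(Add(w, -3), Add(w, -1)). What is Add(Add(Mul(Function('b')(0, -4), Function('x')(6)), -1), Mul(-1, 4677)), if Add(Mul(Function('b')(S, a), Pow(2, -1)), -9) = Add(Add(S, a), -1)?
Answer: -4558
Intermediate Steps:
Function('b')(S, a) = Add(16, Mul(2, S), Mul(2, a)) (Function('b')(S, a) = Add(18, Mul(2, Add(Add(S, a), -1))) = Add(18, Mul(2, Add(-1, S, a))) = Add(18, Add(-2, Mul(2, S), Mul(2, a))) = Add(16, Mul(2, S), Mul(2, a)))
Function('x')(w) = Mul(Add(-1, w), Add(-3, w)) (Function('x')(w) = Mul(Add(-3, w), Add(-1, w)) = Mul(Add(-1, w), Add(-3, w)))
Add(Add(Mul(Function('b')(0, -4), Function('x')(6)), -1), Mul(-1, 4677)) = Add(Add(Mul(Add(16, Mul(2, 0), Mul(2, -4)), Add(3, Pow(6, 2), Mul(-4, 6))), -1), Mul(-1, 4677)) = Add(Add(Mul(Add(16, 0, -8), Add(3, 36, -24)), -1), -4677) = Add(Add(Mul(8, 15), -1), -4677) = Add(Add(120, -1), -4677) = Add(119, -4677) = -4558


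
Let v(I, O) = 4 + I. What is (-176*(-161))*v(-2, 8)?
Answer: 56672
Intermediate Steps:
(-176*(-161))*v(-2, 8) = (-176*(-161))*(4 - 2) = 28336*2 = 56672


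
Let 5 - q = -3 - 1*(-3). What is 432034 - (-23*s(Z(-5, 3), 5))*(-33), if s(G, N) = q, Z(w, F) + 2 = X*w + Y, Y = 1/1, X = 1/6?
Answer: 428239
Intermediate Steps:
X = 1/6 ≈ 0.16667
Y = 1 (Y = 1*1 = 1)
q = 5 (q = 5 - (-3 - 1*(-3)) = 5 - (-3 + 3) = 5 - 1*0 = 5 + 0 = 5)
Z(w, F) = -1 + w/6 (Z(w, F) = -2 + (w/6 + 1) = -2 + (1 + w/6) = -1 + w/6)
s(G, N) = 5
432034 - (-23*s(Z(-5, 3), 5))*(-33) = 432034 - (-23*5)*(-33) = 432034 - (-115)*(-33) = 432034 - 1*3795 = 432034 - 3795 = 428239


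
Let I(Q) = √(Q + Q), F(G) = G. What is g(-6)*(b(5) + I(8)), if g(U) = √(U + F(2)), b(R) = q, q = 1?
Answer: 10*I ≈ 10.0*I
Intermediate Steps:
b(R) = 1
I(Q) = √2*√Q (I(Q) = √(2*Q) = √2*√Q)
g(U) = √(2 + U) (g(U) = √(U + 2) = √(2 + U))
g(-6)*(b(5) + I(8)) = √(2 - 6)*(1 + √2*√8) = √(-4)*(1 + √2*(2*√2)) = (2*I)*(1 + 4) = (2*I)*5 = 10*I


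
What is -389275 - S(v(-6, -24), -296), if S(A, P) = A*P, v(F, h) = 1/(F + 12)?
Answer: -1167677/3 ≈ -3.8923e+5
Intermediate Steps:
v(F, h) = 1/(12 + F)
-389275 - S(v(-6, -24), -296) = -389275 - (-296)/(12 - 6) = -389275 - (-296)/6 = -389275 - 1*(-148/3) = -389275 + 148/3 = -1167677/3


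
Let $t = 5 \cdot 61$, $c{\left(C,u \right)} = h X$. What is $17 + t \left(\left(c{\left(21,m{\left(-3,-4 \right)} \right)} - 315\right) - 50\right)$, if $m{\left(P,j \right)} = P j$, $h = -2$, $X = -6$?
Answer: $-107648$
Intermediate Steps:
$c{\left(C,u \right)} = 12$ ($c{\left(C,u \right)} = \left(-2\right) \left(-6\right) = 12$)
$t = 305$
$17 + t \left(\left(c{\left(21,m{\left(-3,-4 \right)} \right)} - 315\right) - 50\right) = 17 + 305 \left(\left(12 - 315\right) - 50\right) = 17 + 305 \left(-303 - 50\right) = 17 + 305 \left(-353\right) = 17 - 107665 = -107648$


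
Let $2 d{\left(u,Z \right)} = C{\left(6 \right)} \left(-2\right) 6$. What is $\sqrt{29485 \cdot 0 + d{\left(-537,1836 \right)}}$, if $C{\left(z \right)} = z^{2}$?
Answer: $6 i \sqrt{6} \approx 14.697 i$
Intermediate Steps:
$d{\left(u,Z \right)} = -216$ ($d{\left(u,Z \right)} = \frac{6^{2} \left(-2\right) 6}{2} = \frac{36 \left(-2\right) 6}{2} = \frac{\left(-72\right) 6}{2} = \frac{1}{2} \left(-432\right) = -216$)
$\sqrt{29485 \cdot 0 + d{\left(-537,1836 \right)}} = \sqrt{29485 \cdot 0 - 216} = \sqrt{0 - 216} = \sqrt{-216} = 6 i \sqrt{6}$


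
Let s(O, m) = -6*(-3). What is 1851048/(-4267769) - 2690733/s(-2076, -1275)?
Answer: -3827820067847/25606614 ≈ -1.4949e+5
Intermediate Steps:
s(O, m) = 18
1851048/(-4267769) - 2690733/s(-2076, -1275) = 1851048/(-4267769) - 2690733/18 = 1851048*(-1/4267769) - 2690733*1/18 = -1851048/4267769 - 896911/6 = -3827820067847/25606614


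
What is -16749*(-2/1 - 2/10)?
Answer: 184239/5 ≈ 36848.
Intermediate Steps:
-16749*(-2/1 - 2/10) = -16749*(-2*1 - 2*1/10) = -16749*(-2 - 1/5) = -16749*(-11/5) = 184239/5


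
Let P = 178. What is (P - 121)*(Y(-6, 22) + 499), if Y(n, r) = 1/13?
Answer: 369816/13 ≈ 28447.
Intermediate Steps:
Y(n, r) = 1/13
(P - 121)*(Y(-6, 22) + 499) = (178 - 121)*(1/13 + 499) = 57*(6488/13) = 369816/13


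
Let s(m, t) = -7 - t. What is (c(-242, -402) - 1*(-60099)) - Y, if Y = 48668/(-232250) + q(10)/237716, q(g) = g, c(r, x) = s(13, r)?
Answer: 832756003383447/13802385250 ≈ 60334.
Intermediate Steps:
c(r, x) = -7 - r
Y = -2891709947/13802385250 (Y = 48668/(-232250) + 10/237716 = 48668*(-1/232250) + 10*(1/237716) = -24334/116125 + 5/118858 = -2891709947/13802385250 ≈ -0.20951)
(c(-242, -402) - 1*(-60099)) - Y = ((-7 - 1*(-242)) - 1*(-60099)) - 1*(-2891709947/13802385250) = ((-7 + 242) + 60099) + 2891709947/13802385250 = (235 + 60099) + 2891709947/13802385250 = 60334 + 2891709947/13802385250 = 832756003383447/13802385250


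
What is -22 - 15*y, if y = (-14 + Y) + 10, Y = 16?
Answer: -202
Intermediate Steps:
y = 12 (y = (-14 + 16) + 10 = 2 + 10 = 12)
-22 - 15*y = -22 - 15*12 = -22 - 180 = -202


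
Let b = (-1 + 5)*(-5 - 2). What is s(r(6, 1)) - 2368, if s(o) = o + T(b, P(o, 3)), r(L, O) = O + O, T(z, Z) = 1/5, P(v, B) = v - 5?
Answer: -11829/5 ≈ -2365.8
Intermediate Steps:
P(v, B) = -5 + v
b = -28 (b = 4*(-7) = -28)
T(z, Z) = 1/5
r(L, O) = 2*O
s(o) = 1/5 + o (s(o) = o + 1/5 = 1/5 + o)
s(r(6, 1)) - 2368 = (1/5 + 2*1) - 2368 = (1/5 + 2) - 2368 = 11/5 - 2368 = -11829/5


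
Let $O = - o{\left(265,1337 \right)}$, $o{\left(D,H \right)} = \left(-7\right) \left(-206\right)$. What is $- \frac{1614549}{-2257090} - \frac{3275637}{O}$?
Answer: $\frac{1848933923997}{813680945} \approx 2272.3$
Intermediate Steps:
$o{\left(D,H \right)} = 1442$
$O = -1442$ ($O = \left(-1\right) 1442 = -1442$)
$- \frac{1614549}{-2257090} - \frac{3275637}{O} = - \frac{1614549}{-2257090} - \frac{3275637}{-1442} = \left(-1614549\right) \left(- \frac{1}{2257090}\right) - - \frac{3275637}{1442} = \frac{1614549}{2257090} + \frac{3275637}{1442} = \frac{1848933923997}{813680945}$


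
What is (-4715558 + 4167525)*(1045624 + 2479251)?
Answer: -1931747820875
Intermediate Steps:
(-4715558 + 4167525)*(1045624 + 2479251) = -548033*3524875 = -1931747820875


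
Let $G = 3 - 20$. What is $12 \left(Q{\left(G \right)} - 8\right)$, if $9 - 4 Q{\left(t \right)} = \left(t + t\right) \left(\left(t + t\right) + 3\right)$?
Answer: $-3231$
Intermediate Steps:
$G = -17$ ($G = 3 - 20 = -17$)
$Q{\left(t \right)} = \frac{9}{4} - \frac{t \left(3 + 2 t\right)}{2}$ ($Q{\left(t \right)} = \frac{9}{4} - \frac{\left(t + t\right) \left(\left(t + t\right) + 3\right)}{4} = \frac{9}{4} - \frac{2 t \left(2 t + 3\right)}{4} = \frac{9}{4} - \frac{2 t \left(3 + 2 t\right)}{4} = \frac{9}{4} - \frac{t \left(3 + 2 t\right)}{2}$)
$12 \left(Q{\left(G \right)} - 8\right) = 12 \left(\left(\frac{9}{4} - \left(-17\right)^{2} - - \frac{51}{2}\right) - 8\right) = 12 \left(\left(\frac{9}{4} - 289 + \frac{51}{2}\right) - 8\right) = 12 \left(- \frac{1045}{4} - 8\right) = 12 \left(- \frac{1077}{4}\right) = -3231$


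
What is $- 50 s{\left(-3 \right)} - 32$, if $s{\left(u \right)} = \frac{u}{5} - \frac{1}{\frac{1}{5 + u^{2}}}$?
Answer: $698$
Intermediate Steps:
$s{\left(u \right)} = -5 - u^{2} + \frac{u}{5}$ ($s{\left(u \right)} = u \frac{1}{5} - \left(5 + u^{2}\right) = \frac{u}{5} - \left(5 + u^{2}\right) = -5 - u^{2} + \frac{u}{5}$)
$- 50 s{\left(-3 \right)} - 32 = - 50 \left(-5 - \left(-3\right)^{2} + \frac{1}{5} \left(-3\right)\right) - 32 = - 50 \left(-5 - 9 - \frac{3}{5}\right) - 32 = \left(-50\right) \left(- \frac{73}{5}\right) - 32 = 730 - 32 = 698$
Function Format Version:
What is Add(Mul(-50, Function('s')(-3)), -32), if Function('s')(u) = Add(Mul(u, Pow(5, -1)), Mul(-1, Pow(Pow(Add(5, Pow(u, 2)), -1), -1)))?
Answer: 698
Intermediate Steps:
Function('s')(u) = Add(-5, Mul(-1, Pow(u, 2)), Mul(Rational(1, 5), u)) (Function('s')(u) = Add(Mul(u, Rational(1, 5)), Mul(-1, Add(5, Pow(u, 2)))) = Add(Mul(Rational(1, 5), u), Add(-5, Mul(-1, Pow(u, 2)))) = Add(-5, Mul(-1, Pow(u, 2)), Mul(Rational(1, 5), u)))
Add(Mul(-50, Function('s')(-3)), -32) = Add(Mul(-50, Add(-5, Mul(-1, Pow(-3, 2)), Mul(Rational(1, 5), -3))), -32) = Add(Mul(-50, Add(-5, Mul(-1, 9), Rational(-3, 5))), -32) = Add(Mul(-50, Add(-5, -9, Rational(-3, 5))), -32) = Add(Mul(-50, Rational(-73, 5)), -32) = Add(730, -32) = 698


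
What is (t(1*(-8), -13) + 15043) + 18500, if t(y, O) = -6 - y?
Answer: 33545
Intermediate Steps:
(t(1*(-8), -13) + 15043) + 18500 = ((-6 - (-8)) + 15043) + 18500 = ((-6 - 1*(-8)) + 15043) + 18500 = ((-6 + 8) + 15043) + 18500 = (2 + 15043) + 18500 = 15045 + 18500 = 33545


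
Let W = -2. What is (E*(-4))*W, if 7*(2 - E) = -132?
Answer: 1168/7 ≈ 166.86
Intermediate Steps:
E = 146/7 (E = 2 - ⅐*(-132) = 2 + 132/7 = 146/7 ≈ 20.857)
(E*(-4))*W = ((146/7)*(-4))*(-2) = -584/7*(-2) = 1168/7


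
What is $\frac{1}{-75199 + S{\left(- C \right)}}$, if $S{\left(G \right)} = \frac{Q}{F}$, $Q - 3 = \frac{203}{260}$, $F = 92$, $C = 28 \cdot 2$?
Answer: $- \frac{23920}{1798759097} \approx -1.3298 \cdot 10^{-5}$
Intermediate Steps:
$C = 56$
$Q = \frac{983}{260}$ ($Q = 3 + \frac{203}{260} = \frac{983}{260} \approx 3.7808$)
$S{\left(G \right)} = \frac{983}{23920}$ ($S{\left(G \right)} = \frac{983}{260 \cdot 92} = \frac{983}{260} \cdot \frac{1}{92} = \frac{983}{23920}$)
$\frac{1}{-75199 + S{\left(- C \right)}} = \frac{1}{-75199 + \frac{983}{23920}} = \frac{1}{- \frac{1798759097}{23920}} = - \frac{23920}{1798759097}$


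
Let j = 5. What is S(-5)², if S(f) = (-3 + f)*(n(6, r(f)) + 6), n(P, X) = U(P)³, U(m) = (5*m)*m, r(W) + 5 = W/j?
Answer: 2176786814978304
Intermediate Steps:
r(W) = -5 + W/5
U(m) = 5*m²
n(P, X) = 125*P⁶ (n(P, X) = (5*P²)³ = 125*P⁶)
S(f) = -17496018 + 5832006*f (S(f) = (-3 + f)*(125*6⁶ + 6) = (-3 + f)*(125*46656 + 6) = (-3 + f)*(5832000 + 6) = (-3 + f)*5832006 = -17496018 + 5832006*f)
S(-5)² = (-17496018 + 5832006*(-5))² = (-17496018 - 29160030)² = (-46656048)² = 2176786814978304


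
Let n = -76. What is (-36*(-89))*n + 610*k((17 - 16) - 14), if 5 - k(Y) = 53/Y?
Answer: -3093572/13 ≈ -2.3797e+5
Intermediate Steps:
k(Y) = 5 - 53/Y
(-36*(-89))*n + 610*k((17 - 16) - 14) = -36*(-89)*(-76) + 610*(5 - 53/((17 - 16) - 14)) = 3204*(-76) + 610*(5 - 53/(1 - 14)) = -243504 + 610*(5 - 53/(-13)) = -243504 + 610*(5 - 53*(-1/13)) = -243504 + 610*(5 + 53/13) = -243504 + 610*(118/13) = -243504 + 71980/13 = -3093572/13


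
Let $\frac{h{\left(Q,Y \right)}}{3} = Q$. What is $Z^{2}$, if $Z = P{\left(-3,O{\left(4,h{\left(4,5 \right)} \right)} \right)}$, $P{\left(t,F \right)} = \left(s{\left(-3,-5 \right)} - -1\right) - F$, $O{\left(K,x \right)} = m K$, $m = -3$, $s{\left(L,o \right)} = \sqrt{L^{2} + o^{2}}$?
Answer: $\left(13 + \sqrt{34}\right)^{2} \approx 354.6$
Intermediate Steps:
$h{\left(Q,Y \right)} = 3 Q$
$O{\left(K,x \right)} = - 3 K$
$P{\left(t,F \right)} = 1 + \sqrt{34} - F$ ($P{\left(t,F \right)} = \left(\sqrt{\left(-3\right)^{2} + \left(-5\right)^{2}} - -1\right) - F = \left(\sqrt{9 + 25} + 1\right) - F = \left(\sqrt{34} + 1\right) - F = \left(1 + \sqrt{34}\right) - F = 1 + \sqrt{34} - F$)
$Z = 13 + \sqrt{34}$ ($Z = 1 + \sqrt{34} - \left(-3\right) 4 = 1 + \sqrt{34} - -12 = 1 + \sqrt{34} + 12 = 13 + \sqrt{34} \approx 18.831$)
$Z^{2} = \left(13 + \sqrt{34}\right)^{2}$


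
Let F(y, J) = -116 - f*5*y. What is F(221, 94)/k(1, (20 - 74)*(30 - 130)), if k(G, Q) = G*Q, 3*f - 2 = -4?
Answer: 931/8100 ≈ 0.11494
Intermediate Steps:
f = -2/3 (f = 2/3 + (1/3)*(-4) = 2/3 - 4/3 = -2/3 ≈ -0.66667)
F(y, J) = -116 + 10*y/3 (F(y, J) = -116 - (-2/3*5)*y = -116 - (-10)*y/3 = -116 + 10*y/3)
F(221, 94)/k(1, (20 - 74)*(30 - 130)) = (-116 + (10/3)*221)/((1*((20 - 74)*(30 - 130)))) = (-116 + 2210/3)/((1*(-54*(-100)))) = 1862/(3*((1*5400))) = (1862/3)/5400 = (1862/3)*(1/5400) = 931/8100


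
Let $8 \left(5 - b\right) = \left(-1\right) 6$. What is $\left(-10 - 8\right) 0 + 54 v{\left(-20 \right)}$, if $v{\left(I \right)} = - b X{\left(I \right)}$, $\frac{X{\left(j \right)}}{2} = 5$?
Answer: $-3105$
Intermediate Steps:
$X{\left(j \right)} = 10$ ($X{\left(j \right)} = 2 \cdot 5 = 10$)
$b = \frac{23}{4}$ ($b = 5 - \frac{\left(-1\right) 6}{8} = 5 - - \frac{3}{4} = 5 + \frac{3}{4} = \frac{23}{4} \approx 5.75$)
$v{\left(I \right)} = - \frac{115}{2}$ ($v{\left(I \right)} = \left(-1\right) \frac{23}{4} \cdot 10 = \left(- \frac{23}{4}\right) 10 = - \frac{115}{2}$)
$\left(-10 - 8\right) 0 + 54 v{\left(-20 \right)} = \left(-10 - 8\right) 0 + 54 \left(- \frac{115}{2}\right) = \left(-18\right) 0 - 3105 = 0 - 3105 = -3105$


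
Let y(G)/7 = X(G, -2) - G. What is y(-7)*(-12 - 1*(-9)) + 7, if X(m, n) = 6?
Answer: -266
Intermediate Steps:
y(G) = 42 - 7*G (y(G) = 7*(6 - G) = 42 - 7*G)
y(-7)*(-12 - 1*(-9)) + 7 = (42 - 7*(-7))*(-12 - 1*(-9)) + 7 = (42 + 49)*(-12 + 9) + 7 = 91*(-3) + 7 = -273 + 7 = -266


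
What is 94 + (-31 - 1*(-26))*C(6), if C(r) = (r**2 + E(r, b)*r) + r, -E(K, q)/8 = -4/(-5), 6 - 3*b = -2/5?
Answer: 76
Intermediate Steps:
b = 32/15 (b = 2 - (-2)/(3*5) = 2 - 1/3*(-2/5) = 2 + 2/15 = 32/15 ≈ 2.1333)
E(K, q) = -32/5 (E(K, q) = -(-32)/(-5) = -(-32)*(-1)/5 = -8*4/5 = -32/5)
C(r) = r**2 - 27*r/5 (C(r) = (r**2 - 32*r/5) + r = r**2 - 27*r/5)
94 + (-31 - 1*(-26))*C(6) = 94 + (-31 - 1*(-26))*((1/5)*6*(-27 + 5*6)) = 94 + (-31 + 26)*((1/5)*6*(-27 + 30)) = 94 - 6*3 = 94 - 5*18/5 = 94 - 18 = 76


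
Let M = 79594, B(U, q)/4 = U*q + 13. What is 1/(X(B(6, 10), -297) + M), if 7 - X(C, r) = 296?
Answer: 1/79305 ≈ 1.2610e-5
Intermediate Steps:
B(U, q) = 52 + 4*U*q (B(U, q) = 4*(U*q + 13) = 4*(13 + U*q) = 52 + 4*U*q)
X(C, r) = -289 (X(C, r) = 7 - 1*296 = 7 - 296 = -289)
1/(X(B(6, 10), -297) + M) = 1/(-289 + 79594) = 1/79305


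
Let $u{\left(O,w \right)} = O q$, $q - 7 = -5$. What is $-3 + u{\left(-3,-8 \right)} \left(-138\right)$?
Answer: $825$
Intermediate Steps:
$q = 2$ ($q = 7 - 5 = 2$)
$u{\left(O,w \right)} = 2 O$ ($u{\left(O,w \right)} = O 2 = 2 O$)
$-3 + u{\left(-3,-8 \right)} \left(-138\right) = -3 + 2 \left(-3\right) \left(-138\right) = -3 - -828 = -3 + 828 = 825$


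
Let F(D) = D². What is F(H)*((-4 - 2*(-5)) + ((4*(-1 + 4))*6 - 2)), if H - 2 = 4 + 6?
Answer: 10944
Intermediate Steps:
H = 12 (H = 2 + (4 + 6) = 2 + 10 = 12)
F(H)*((-4 - 2*(-5)) + ((4*(-1 + 4))*6 - 2)) = 12²*((-4 - 2*(-5)) + ((4*(-1 + 4))*6 - 2)) = 144*((-4 + 10) + ((4*3)*6 - 2)) = 144*(6 + (12*6 - 2)) = 144*(6 + (72 - 2)) = 144*(6 + 70) = 144*76 = 10944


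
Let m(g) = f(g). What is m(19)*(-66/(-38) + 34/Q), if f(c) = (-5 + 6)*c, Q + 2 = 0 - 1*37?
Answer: 641/39 ≈ 16.436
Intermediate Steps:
Q = -39 (Q = -2 + (0 - 1*37) = -2 + (0 - 37) = -2 - 37 = -39)
f(c) = c (f(c) = 1*c = c)
m(g) = g
m(19)*(-66/(-38) + 34/Q) = 19*(-66/(-38) + 34/(-39)) = 19*(-66*(-1/38) + 34*(-1/39)) = 19*(33/19 - 34/39) = 19*(641/741) = 641/39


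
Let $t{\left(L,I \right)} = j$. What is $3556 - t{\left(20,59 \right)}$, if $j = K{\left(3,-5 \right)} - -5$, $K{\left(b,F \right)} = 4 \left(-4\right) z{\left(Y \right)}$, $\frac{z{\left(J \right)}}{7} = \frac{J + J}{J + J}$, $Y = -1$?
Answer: $3663$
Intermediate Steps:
$z{\left(J \right)} = 7$ ($z{\left(J \right)} = 7 \frac{J + J}{J + J} = 7 \frac{2 J}{2 J} = 7 \cdot 2 J \frac{1}{2 J} = 7 \cdot 1 = 7$)
$K{\left(b,F \right)} = -112$ ($K{\left(b,F \right)} = 4 \left(-4\right) 7 = \left(-16\right) 7 = -112$)
$j = -107$ ($j = -112 - -5 = -112 + 5 = -107$)
$t{\left(L,I \right)} = -107$
$3556 - t{\left(20,59 \right)} = 3556 - -107 = 3556 + 107 = 3663$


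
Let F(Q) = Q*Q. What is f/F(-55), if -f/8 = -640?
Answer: 1024/605 ≈ 1.6926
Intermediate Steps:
f = 5120 (f = -8*(-640) = 5120)
F(Q) = Q²
f/F(-55) = 5120/((-55)²) = 5120/3025 = 5120*(1/3025) = 1024/605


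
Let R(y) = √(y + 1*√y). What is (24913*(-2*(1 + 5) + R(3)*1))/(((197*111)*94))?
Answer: -49826/342583 + 24913*√(3 + √3)/2055498 ≈ -0.11908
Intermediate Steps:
R(y) = √(y + √y)
(24913*(-2*(1 + 5) + R(3)*1))/(((197*111)*94)) = (24913*(-2*(1 + 5) + √(3 + √3)*1))/(((197*111)*94)) = (24913*(-2*6 + √(3 + √3)))/((21867*94)) = (24913*(-12 + √(3 + √3)))/2055498 = (-298956 + 24913*√(3 + √3))*(1/2055498) = -49826/342583 + 24913*√(3 + √3)/2055498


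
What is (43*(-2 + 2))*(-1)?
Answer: 0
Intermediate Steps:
(43*(-2 + 2))*(-1) = (43*0)*(-1) = 0*(-1) = 0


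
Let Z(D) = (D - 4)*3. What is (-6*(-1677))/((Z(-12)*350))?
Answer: -1677/2800 ≈ -0.59893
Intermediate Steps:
Z(D) = -12 + 3*D (Z(D) = (-4 + D)*3 = -12 + 3*D)
(-6*(-1677))/((Z(-12)*350)) = (-6*(-1677))/(((-12 + 3*(-12))*350)) = 10062/(((-12 - 36)*350)) = 10062/((-48*350)) = 10062/(-16800) = 10062*(-1/16800) = -1677/2800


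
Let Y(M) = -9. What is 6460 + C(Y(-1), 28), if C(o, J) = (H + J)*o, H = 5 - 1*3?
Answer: 6190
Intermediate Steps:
H = 2 (H = 5 - 3 = 2)
C(o, J) = o*(2 + J) (C(o, J) = (2 + J)*o = o*(2 + J))
6460 + C(Y(-1), 28) = 6460 - 9*(2 + 28) = 6460 - 9*30 = 6460 - 270 = 6190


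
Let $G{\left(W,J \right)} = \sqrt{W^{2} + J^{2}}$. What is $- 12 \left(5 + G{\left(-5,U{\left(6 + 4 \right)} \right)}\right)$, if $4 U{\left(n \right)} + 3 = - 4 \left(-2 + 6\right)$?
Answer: $-60 - 3 \sqrt{761} \approx -142.76$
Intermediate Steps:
$U{\left(n \right)} = - \frac{19}{4}$ ($U{\left(n \right)} = - \frac{3}{4} + \frac{\left(-4\right) \left(-2 + 6\right)}{4} = - \frac{3}{4} + \frac{\left(-4\right) 4}{4} = - \frac{3}{4} + \frac{1}{4} \left(-16\right) = - \frac{3}{4} - 4 = - \frac{19}{4}$)
$G{\left(W,J \right)} = \sqrt{J^{2} + W^{2}}$
$- 12 \left(5 + G{\left(-5,U{\left(6 + 4 \right)} \right)}\right) = - 12 \left(5 + \sqrt{\left(- \frac{19}{4}\right)^{2} + \left(-5\right)^{2}}\right) = - 12 \left(5 + \sqrt{\frac{361}{16} + 25}\right) = - 12 \left(5 + \sqrt{\frac{761}{16}}\right) = - 12 \left(5 + \frac{\sqrt{761}}{4}\right) = -60 - 3 \sqrt{761}$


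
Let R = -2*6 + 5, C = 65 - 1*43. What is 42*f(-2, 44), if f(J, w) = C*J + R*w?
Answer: -14784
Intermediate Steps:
C = 22 (C = 65 - 43 = 22)
R = -7 (R = -12 + 5 = -7)
f(J, w) = -7*w + 22*J (f(J, w) = 22*J - 7*w = -7*w + 22*J)
42*f(-2, 44) = 42*(-7*44 + 22*(-2)) = 42*(-308 - 44) = 42*(-352) = -14784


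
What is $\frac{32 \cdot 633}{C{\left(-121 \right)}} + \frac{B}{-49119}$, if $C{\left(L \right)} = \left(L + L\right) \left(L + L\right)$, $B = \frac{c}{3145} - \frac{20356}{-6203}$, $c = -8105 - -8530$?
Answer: $\frac{57076767214909}{165053129194569} \approx 0.34581$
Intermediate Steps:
$c = 425$ ($c = -8105 + 8530 = 425$)
$B = \frac{784187}{229511}$ ($B = \frac{425}{3145} - \frac{20356}{-6203} = 425 \cdot \frac{1}{3145} - - \frac{20356}{6203} = \frac{5}{37} + \frac{20356}{6203} = \frac{784187}{229511} \approx 3.4168$)
$C{\left(L \right)} = 4 L^{2}$ ($C{\left(L \right)} = 2 L 2 L = 4 L^{2}$)
$\frac{32 \cdot 633}{C{\left(-121 \right)}} + \frac{B}{-49119} = \frac{32 \cdot 633}{4 \left(-121\right)^{2}} + \frac{784187}{229511 \left(-49119\right)} = \frac{20256}{4 \cdot 14641} + \frac{784187}{229511} \left(- \frac{1}{49119}\right) = \frac{20256}{58564} - \frac{784187}{11273350809} = 20256 \cdot \frac{1}{58564} - \frac{784187}{11273350809} = \frac{5064}{14641} - \frac{784187}{11273350809} = \frac{57076767214909}{165053129194569}$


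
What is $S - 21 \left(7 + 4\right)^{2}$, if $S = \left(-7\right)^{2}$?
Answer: $-2492$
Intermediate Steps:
$S = 49$
$S - 21 \left(7 + 4\right)^{2} = 49 - 21 \left(7 + 4\right)^{2} = 49 - 21 \cdot 11^{2} = 49 - 2541 = -2492$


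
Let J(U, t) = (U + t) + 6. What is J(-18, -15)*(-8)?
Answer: 216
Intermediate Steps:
J(U, t) = 6 + U + t
J(-18, -15)*(-8) = (6 - 18 - 15)*(-8) = -27*(-8) = 216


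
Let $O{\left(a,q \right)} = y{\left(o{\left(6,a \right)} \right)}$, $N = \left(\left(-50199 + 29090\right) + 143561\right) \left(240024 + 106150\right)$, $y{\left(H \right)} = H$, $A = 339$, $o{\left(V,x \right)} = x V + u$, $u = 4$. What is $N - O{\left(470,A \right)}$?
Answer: $42389695824$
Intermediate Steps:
$o{\left(V,x \right)} = 4 + V x$ ($o{\left(V,x \right)} = x V + 4 = V x + 4 = 4 + V x$)
$N = 42389698648$ ($N = \left(-21109 + 143561\right) 346174 = 122452 \cdot 346174 = 42389698648$)
$O{\left(a,q \right)} = 4 + 6 a$
$N - O{\left(470,A \right)} = 42389698648 - \left(4 + 6 \cdot 470\right) = 42389698648 - \left(4 + 2820\right) = 42389698648 - 2824 = 42389695824$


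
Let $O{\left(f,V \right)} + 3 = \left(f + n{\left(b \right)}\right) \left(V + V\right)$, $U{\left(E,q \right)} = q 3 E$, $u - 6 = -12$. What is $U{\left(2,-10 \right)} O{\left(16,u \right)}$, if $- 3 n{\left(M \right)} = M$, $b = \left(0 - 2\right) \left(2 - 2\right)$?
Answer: $11700$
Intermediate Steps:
$u = -6$ ($u = 6 - 12 = -6$)
$b = 0$ ($b = \left(-2\right) 0 = 0$)
$U{\left(E,q \right)} = 3 E q$ ($U{\left(E,q \right)} = 3 q E = 3 E q$)
$n{\left(M \right)} = - \frac{M}{3}$
$O{\left(f,V \right)} = -3 + 2 V f$ ($O{\left(f,V \right)} = -3 + \left(f - 0\right) \left(V + V\right) = -3 + \left(f + 0\right) 2 V = -3 + f 2 V = -3 + 2 V f$)
$U{\left(2,-10 \right)} O{\left(16,u \right)} = 3 \cdot 2 \left(-10\right) \left(-3 + 2 \left(-6\right) 16\right) = - 60 \left(-3 - 192\right) = \left(-60\right) \left(-195\right) = 11700$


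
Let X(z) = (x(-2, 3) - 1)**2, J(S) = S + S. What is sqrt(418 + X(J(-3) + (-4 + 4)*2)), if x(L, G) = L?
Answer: sqrt(427) ≈ 20.664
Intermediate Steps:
J(S) = 2*S
X(z) = 9 (X(z) = (-2 - 1)**2 = (-3)**2 = 9)
sqrt(418 + X(J(-3) + (-4 + 4)*2)) = sqrt(418 + 9) = sqrt(427)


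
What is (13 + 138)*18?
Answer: 2718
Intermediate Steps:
(13 + 138)*18 = 151*18 = 2718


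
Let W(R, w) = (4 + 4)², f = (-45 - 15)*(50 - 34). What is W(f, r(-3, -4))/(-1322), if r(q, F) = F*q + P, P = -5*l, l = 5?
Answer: -32/661 ≈ -0.048411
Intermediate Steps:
P = -25 (P = -5*5 = -25)
r(q, F) = -25 + F*q (r(q, F) = F*q - 25 = -25 + F*q)
f = -960 (f = -60*16 = -960)
W(R, w) = 64 (W(R, w) = 8² = 64)
W(f, r(-3, -4))/(-1322) = 64/(-1322) = 64*(-1/1322) = -32/661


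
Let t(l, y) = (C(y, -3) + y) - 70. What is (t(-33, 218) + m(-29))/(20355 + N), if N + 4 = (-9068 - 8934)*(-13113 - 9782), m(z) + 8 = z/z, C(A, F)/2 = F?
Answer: 5/15265783 ≈ 3.2753e-7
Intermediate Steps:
C(A, F) = 2*F
m(z) = -7 (m(z) = -8 + z/z = -8 + 1 = -7)
N = 412155786 (N = -4 + (-9068 - 8934)*(-13113 - 9782) = -4 - 18002*(-22895) = -4 + 412155790 = 412155786)
t(l, y) = -76 + y (t(l, y) = (2*(-3) + y) - 70 = (-6 + y) - 70 = -76 + y)
(t(-33, 218) + m(-29))/(20355 + N) = ((-76 + 218) - 7)/(20355 + 412155786) = (142 - 7)/412176141 = 135*(1/412176141) = 5/15265783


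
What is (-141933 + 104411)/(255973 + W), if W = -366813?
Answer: 18761/55420 ≈ 0.33852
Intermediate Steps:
(-141933 + 104411)/(255973 + W) = (-141933 + 104411)/(255973 - 366813) = -37522/(-110840) = -37522*(-1/110840) = 18761/55420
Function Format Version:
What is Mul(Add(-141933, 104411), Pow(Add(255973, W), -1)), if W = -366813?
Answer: Rational(18761, 55420) ≈ 0.33852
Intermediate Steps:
Mul(Add(-141933, 104411), Pow(Add(255973, W), -1)) = Mul(Add(-141933, 104411), Pow(Add(255973, -366813), -1)) = Mul(-37522, Pow(-110840, -1)) = Mul(-37522, Rational(-1, 110840)) = Rational(18761, 55420)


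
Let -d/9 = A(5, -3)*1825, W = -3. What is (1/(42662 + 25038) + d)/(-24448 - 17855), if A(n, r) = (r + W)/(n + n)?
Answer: -667183501/2863913100 ≈ -0.23296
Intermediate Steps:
A(n, r) = (-3 + r)/(2*n) (A(n, r) = (r - 3)/(n + n) = (-3 + r)/((2*n)) = (-3 + r)*(1/(2*n)) = (-3 + r)/(2*n))
d = 9855 (d = -9*(½)*(-3 - 3)/5*1825 = -9*(½)*(⅕)*(-6)*1825 = -(-27)*1825/5 = -9*(-1095) = 9855)
(1/(42662 + 25038) + d)/(-24448 - 17855) = (1/(42662 + 25038) + 9855)/(-24448 - 17855) = (1/67700 + 9855)/(-42303) = (1/67700 + 9855)*(-1/42303) = (667183501/67700)*(-1/42303) = -667183501/2863913100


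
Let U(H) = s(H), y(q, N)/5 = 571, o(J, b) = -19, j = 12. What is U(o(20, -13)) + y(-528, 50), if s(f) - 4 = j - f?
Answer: 2890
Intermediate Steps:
y(q, N) = 2855 (y(q, N) = 5*571 = 2855)
s(f) = 16 - f (s(f) = 4 + (12 - f) = 16 - f)
U(H) = 16 - H
U(o(20, -13)) + y(-528, 50) = (16 - 1*(-19)) + 2855 = (16 + 19) + 2855 = 35 + 2855 = 2890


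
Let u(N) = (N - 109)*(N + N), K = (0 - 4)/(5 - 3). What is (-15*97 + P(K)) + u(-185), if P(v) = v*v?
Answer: 107329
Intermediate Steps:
K = -2 (K = -4/2 = -4*1/2 = -2)
P(v) = v**2
u(N) = 2*N*(-109 + N) (u(N) = (-109 + N)*(2*N) = 2*N*(-109 + N))
(-15*97 + P(K)) + u(-185) = (-15*97 + (-2)**2) + 2*(-185)*(-109 - 185) = (-1455 + 4) + 2*(-185)*(-294) = -1451 + 108780 = 107329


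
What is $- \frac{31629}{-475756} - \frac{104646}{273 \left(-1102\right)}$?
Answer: $\frac{9883570085}{23854881596} \approx 0.41432$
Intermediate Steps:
$- \frac{31629}{-475756} - \frac{104646}{273 \left(-1102\right)} = \left(-31629\right) \left(- \frac{1}{475756}\right) - \frac{104646}{-300846} = \frac{31629}{475756} - - \frac{17441}{50141} = \frac{31629}{475756} + \frac{17441}{50141} = \frac{9883570085}{23854881596}$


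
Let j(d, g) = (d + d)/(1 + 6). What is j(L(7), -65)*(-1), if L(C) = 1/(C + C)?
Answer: -1/49 ≈ -0.020408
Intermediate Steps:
L(C) = 1/(2*C)
j(d, g) = 2*d/7 (j(d, g) = (2*d)/7 = (2*d)*(⅐) = 2*d/7)
j(L(7), -65)*(-1) = (2*((½)/7)/7)*(-1) = (2*((½)*(⅐))/7)*(-1) = ((2/7)*(1/14))*(-1) = (1/49)*(-1) = -1/49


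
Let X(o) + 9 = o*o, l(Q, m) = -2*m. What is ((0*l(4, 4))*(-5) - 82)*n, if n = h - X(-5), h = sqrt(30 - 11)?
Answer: 1312 - 82*sqrt(19) ≈ 954.57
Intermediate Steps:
X(o) = -9 + o**2 (X(o) = -9 + o*o = -9 + o**2)
h = sqrt(19) ≈ 4.3589
n = -16 + sqrt(19) (n = sqrt(19) - (-9 + (-5)**2) = sqrt(19) - (-9 + 25) = sqrt(19) - 1*16 = sqrt(19) - 16 = -16 + sqrt(19) ≈ -11.641)
((0*l(4, 4))*(-5) - 82)*n = ((0*(-2*4))*(-5) - 82)*(-16 + sqrt(19)) = ((0*(-8))*(-5) - 82)*(-16 + sqrt(19)) = (0*(-5) - 82)*(-16 + sqrt(19)) = (0 - 82)*(-16 + sqrt(19)) = -82*(-16 + sqrt(19)) = 1312 - 82*sqrt(19)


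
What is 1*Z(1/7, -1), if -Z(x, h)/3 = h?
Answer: 3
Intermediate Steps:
Z(x, h) = -3*h
1*Z(1/7, -1) = 1*(-3*(-1)) = 1*3 = 3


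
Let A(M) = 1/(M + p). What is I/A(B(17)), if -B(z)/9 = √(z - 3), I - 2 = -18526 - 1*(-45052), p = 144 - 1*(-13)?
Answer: 4164896 - 238752*√14 ≈ 3.2716e+6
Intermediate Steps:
p = 157 (p = 144 + 13 = 157)
I = 26528 (I = 2 + (-18526 - 1*(-45052)) = 2 + (-18526 + 45052) = 2 + 26526 = 26528)
B(z) = -9*√(-3 + z) (B(z) = -9*√(z - 3) = -9*√(-3 + z))
A(M) = 1/(157 + M) (A(M) = 1/(M + 157) = 1/(157 + M))
I/A(B(17)) = 26528/(1/(157 - 9*√(-3 + 17))) = 26528/(1/(157 - 9*√14)) = 26528*(157 - 9*√14) = 4164896 - 238752*√14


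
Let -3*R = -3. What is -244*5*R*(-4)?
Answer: 4880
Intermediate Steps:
R = 1 (R = -1/3*(-3) = 1)
-244*5*R*(-4) = -244*5*1*(-4) = -1220*(-4) = -244*(-20) = 4880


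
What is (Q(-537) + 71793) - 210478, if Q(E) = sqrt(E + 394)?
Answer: -138685 + I*sqrt(143) ≈ -1.3869e+5 + 11.958*I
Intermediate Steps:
Q(E) = sqrt(394 + E)
(Q(-537) + 71793) - 210478 = (sqrt(394 - 537) + 71793) - 210478 = (sqrt(-143) + 71793) - 210478 = (I*sqrt(143) + 71793) - 210478 = (71793 + I*sqrt(143)) - 210478 = -138685 + I*sqrt(143)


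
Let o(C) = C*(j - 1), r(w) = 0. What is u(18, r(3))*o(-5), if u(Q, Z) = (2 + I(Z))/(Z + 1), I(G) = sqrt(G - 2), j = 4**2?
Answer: -150 - 75*I*sqrt(2) ≈ -150.0 - 106.07*I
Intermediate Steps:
j = 16
I(G) = sqrt(-2 + G)
o(C) = 15*C (o(C) = C*(16 - 1) = C*15 = 15*C)
u(Q, Z) = (2 + sqrt(-2 + Z))/(1 + Z) (u(Q, Z) = (2 + sqrt(-2 + Z))/(Z + 1) = (2 + sqrt(-2 + Z))/(1 + Z))
u(18, r(3))*o(-5) = ((2 + sqrt(-2 + 0))/(1 + 0))*(15*(-5)) = ((2 + sqrt(-2))/1)*(-75) = (1*(2 + I*sqrt(2)))*(-75) = (2 + I*sqrt(2))*(-75) = -150 - 75*I*sqrt(2)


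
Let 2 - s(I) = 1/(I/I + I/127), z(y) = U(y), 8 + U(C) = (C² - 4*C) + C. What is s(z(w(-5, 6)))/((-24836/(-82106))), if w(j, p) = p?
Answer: 862113/243038 ≈ 3.5472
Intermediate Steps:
U(C) = -8 + C² - 3*C (U(C) = -8 + ((C² - 4*C) + C) = -8 + (C² - 3*C) = -8 + C² - 3*C)
z(y) = -8 + y² - 3*y
s(I) = 2 - 1/(1 + I/127) (s(I) = 2 - 1/(I/I + I/127) = 2 - 1/(1 + I*(1/127)) = 2 - 1/(1 + I/127))
s(z(w(-5, 6)))/((-24836/(-82106))) = ((127 + 2*(-8 + 6² - 3*6))/(127 + (-8 + 6² - 3*6)))/((-24836/(-82106))) = ((127 + 2*(-8 + 36 - 18))/(127 + (-8 + 36 - 18)))/((-24836*(-1/82106))) = ((127 + 2*10)/(127 + 10))/(12418/41053) = ((127 + 20)/137)*(41053/12418) = ((1/137)*147)*(41053/12418) = (147/137)*(41053/12418) = 862113/243038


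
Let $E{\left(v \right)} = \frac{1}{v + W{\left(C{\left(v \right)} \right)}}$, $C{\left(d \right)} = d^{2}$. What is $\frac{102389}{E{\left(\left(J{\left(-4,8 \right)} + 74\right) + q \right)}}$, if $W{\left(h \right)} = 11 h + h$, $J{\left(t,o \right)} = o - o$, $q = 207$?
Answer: $97045625257$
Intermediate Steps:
$J{\left(t,o \right)} = 0$
$W{\left(h \right)} = 12 h$
$E{\left(v \right)} = \frac{1}{v + 12 v^{2}}$
$\frac{102389}{E{\left(\left(J{\left(-4,8 \right)} + 74\right) + q \right)}} = \frac{102389}{\frac{1}{\left(0 + 74\right) + 207} \frac{1}{1 + 12 \left(\left(0 + 74\right) + 207\right)}} = \frac{102389}{\frac{1}{74 + 207} \frac{1}{1 + 12 \left(74 + 207\right)}} = \frac{102389}{\frac{1}{281} \frac{1}{1 + 12 \cdot 281}} = \frac{102389}{\frac{1}{281} \frac{1}{1 + 3372}} = \frac{102389}{\frac{1}{281} \cdot \frac{1}{3373}} = 102389 \frac{1}{\frac{1}{947813}} = 102389 \cdot 947813 = 97045625257$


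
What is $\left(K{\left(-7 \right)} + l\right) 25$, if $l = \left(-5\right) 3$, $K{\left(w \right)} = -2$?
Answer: $-425$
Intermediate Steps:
$l = -15$
$\left(K{\left(-7 \right)} + l\right) 25 = \left(-2 - 15\right) 25 = \left(-17\right) 25 = -425$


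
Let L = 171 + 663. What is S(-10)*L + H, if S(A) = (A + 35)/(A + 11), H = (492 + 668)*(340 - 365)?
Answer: -8150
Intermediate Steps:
H = -29000 (H = 1160*(-25) = -29000)
S(A) = (35 + A)/(11 + A)
L = 834
S(-10)*L + H = ((35 - 10)/(11 - 10))*834 - 29000 = (25/1)*834 - 29000 = (1*25)*834 - 29000 = 25*834 - 29000 = 20850 - 29000 = -8150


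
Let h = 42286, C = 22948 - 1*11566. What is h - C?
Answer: 30904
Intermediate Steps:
C = 11382 (C = 22948 - 11566 = 11382)
h - C = 42286 - 1*11382 = 42286 - 11382 = 30904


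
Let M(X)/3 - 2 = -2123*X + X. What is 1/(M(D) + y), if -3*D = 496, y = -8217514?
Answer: -1/7164996 ≈ -1.3957e-7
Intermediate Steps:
D = -496/3 (D = -⅓*496 = -496/3 ≈ -165.33)
M(X) = 6 - 6366*X (M(X) = 6 + 3*(-2123*X + X) = 6 + 3*(-2122*X) = 6 - 6366*X)
1/(M(D) + y) = 1/((6 - 6366*(-496/3)) - 8217514) = 1/((6 + 1052512) - 8217514) = 1/(1052518 - 8217514) = 1/(-7164996) = -1/7164996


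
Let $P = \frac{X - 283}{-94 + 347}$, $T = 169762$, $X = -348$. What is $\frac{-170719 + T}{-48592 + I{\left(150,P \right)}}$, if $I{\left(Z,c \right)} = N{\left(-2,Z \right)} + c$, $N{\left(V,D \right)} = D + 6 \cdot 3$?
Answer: $\frac{242121}{12251903} \approx 0.019762$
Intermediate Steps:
$P = - \frac{631}{253}$ ($P = \frac{-348 - 283}{-94 + 347} = - \frac{631}{253} \approx -2.4941$)
$N{\left(V,D \right)} = 18 + D$ ($N{\left(V,D \right)} = D + 18 = 18 + D$)
$I{\left(Z,c \right)} = 18 + Z + c$ ($I{\left(Z,c \right)} = \left(18 + Z\right) + c = 18 + Z + c$)
$\frac{-170719 + T}{-48592 + I{\left(150,P \right)}} = \frac{-170719 + 169762}{-48592 + \left(18 + 150 - \frac{631}{253}\right)} = - \frac{957}{-48592 + \frac{41873}{253}} = - \frac{957}{- \frac{12251903}{253}} = \left(-957\right) \left(- \frac{253}{12251903}\right) = \frac{242121}{12251903}$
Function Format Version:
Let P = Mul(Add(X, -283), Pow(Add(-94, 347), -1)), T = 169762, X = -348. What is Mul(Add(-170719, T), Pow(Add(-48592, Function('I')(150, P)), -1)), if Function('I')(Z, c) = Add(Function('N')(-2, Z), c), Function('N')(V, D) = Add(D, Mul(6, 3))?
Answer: Rational(242121, 12251903) ≈ 0.019762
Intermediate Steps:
P = Rational(-631, 253) (P = Mul(Add(-348, -283), Pow(Add(-94, 347), -1)) = Mul(-631, Pow(253, -1)) = Mul(-631, Rational(1, 253)) = Rational(-631, 253) ≈ -2.4941)
Function('N')(V, D) = Add(18, D) (Function('N')(V, D) = Add(D, 18) = Add(18, D))
Function('I')(Z, c) = Add(18, Z, c) (Function('I')(Z, c) = Add(Add(18, Z), c) = Add(18, Z, c))
Mul(Add(-170719, T), Pow(Add(-48592, Function('I')(150, P)), -1)) = Mul(Add(-170719, 169762), Pow(Add(-48592, Add(18, 150, Rational(-631, 253))), -1)) = Mul(-957, Pow(Add(-48592, Rational(41873, 253)), -1)) = Mul(-957, Pow(Rational(-12251903, 253), -1)) = Mul(-957, Rational(-253, 12251903)) = Rational(242121, 12251903)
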